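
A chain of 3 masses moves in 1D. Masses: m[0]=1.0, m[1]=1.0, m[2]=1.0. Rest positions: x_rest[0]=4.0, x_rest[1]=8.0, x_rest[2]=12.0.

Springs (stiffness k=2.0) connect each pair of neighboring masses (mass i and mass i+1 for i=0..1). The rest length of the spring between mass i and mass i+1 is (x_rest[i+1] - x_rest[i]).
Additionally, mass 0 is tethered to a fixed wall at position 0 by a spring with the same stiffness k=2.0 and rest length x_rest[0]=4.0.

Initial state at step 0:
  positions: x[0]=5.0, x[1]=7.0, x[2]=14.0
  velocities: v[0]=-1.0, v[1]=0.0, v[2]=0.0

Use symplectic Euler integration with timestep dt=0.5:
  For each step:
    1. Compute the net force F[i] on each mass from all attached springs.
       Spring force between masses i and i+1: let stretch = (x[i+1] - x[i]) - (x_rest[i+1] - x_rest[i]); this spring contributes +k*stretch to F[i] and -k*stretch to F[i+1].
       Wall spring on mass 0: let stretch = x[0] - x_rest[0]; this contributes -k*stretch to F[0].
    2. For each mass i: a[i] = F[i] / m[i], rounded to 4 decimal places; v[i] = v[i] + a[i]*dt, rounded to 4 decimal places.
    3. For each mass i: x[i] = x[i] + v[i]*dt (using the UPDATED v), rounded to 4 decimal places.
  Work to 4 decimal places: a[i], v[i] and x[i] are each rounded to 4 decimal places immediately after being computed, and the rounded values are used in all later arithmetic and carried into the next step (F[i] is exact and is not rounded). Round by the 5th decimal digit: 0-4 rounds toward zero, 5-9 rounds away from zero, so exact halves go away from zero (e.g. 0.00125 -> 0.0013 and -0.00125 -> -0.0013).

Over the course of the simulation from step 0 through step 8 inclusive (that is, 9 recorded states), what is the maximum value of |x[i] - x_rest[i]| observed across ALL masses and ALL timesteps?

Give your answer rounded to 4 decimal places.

Step 0: x=[5.0000 7.0000 14.0000] v=[-1.0000 0.0000 0.0000]
Step 1: x=[3.0000 9.5000 12.5000] v=[-4.0000 5.0000 -3.0000]
Step 2: x=[2.7500 10.2500 11.5000] v=[-0.5000 1.5000 -2.0000]
Step 3: x=[4.8750 7.8750 11.8750] v=[4.2500 -4.7500 0.7500]
Step 4: x=[6.0625 6.0000 12.2500] v=[2.3750 -3.7500 0.7500]
Step 5: x=[4.1875 7.2813 11.5000] v=[-3.7500 2.5625 -1.5000]
Step 6: x=[1.7657 9.1250 10.6407] v=[-4.8437 3.6874 -1.7187]
Step 7: x=[2.1407 8.0469 11.0235] v=[0.7499 -2.1562 0.7656]
Step 8: x=[4.3984 5.5040 11.9180] v=[4.5154 -5.0858 1.7890]
Max displacement = 2.4960

Answer: 2.4960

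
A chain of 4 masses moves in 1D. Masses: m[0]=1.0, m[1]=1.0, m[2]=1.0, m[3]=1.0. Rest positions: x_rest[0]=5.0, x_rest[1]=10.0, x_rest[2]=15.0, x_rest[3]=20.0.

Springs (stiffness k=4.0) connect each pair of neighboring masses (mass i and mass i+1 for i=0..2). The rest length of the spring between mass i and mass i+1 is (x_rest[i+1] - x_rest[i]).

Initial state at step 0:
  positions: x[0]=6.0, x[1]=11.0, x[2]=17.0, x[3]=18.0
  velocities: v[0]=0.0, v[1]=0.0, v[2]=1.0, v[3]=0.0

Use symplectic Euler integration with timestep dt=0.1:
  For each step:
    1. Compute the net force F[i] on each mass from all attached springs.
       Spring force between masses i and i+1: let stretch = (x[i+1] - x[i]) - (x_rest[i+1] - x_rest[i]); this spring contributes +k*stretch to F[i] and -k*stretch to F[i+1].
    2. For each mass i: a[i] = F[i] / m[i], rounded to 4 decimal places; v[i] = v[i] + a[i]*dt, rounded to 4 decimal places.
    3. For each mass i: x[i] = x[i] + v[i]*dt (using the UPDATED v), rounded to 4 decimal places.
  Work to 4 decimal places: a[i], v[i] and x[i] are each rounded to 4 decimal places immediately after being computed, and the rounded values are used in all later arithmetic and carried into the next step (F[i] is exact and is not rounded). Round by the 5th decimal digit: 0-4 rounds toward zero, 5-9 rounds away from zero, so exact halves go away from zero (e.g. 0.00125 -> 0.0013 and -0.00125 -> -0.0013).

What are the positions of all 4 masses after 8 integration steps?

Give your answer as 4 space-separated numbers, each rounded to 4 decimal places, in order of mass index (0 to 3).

Step 0: x=[6.0000 11.0000 17.0000 18.0000] v=[0.0000 0.0000 1.0000 0.0000]
Step 1: x=[6.0000 11.0400 16.9000 18.1600] v=[0.0000 0.4000 -1.0000 1.6000]
Step 2: x=[6.0016 11.1128 16.6160 18.4696] v=[0.0160 0.7280 -2.8400 3.0960]
Step 3: x=[6.0077 11.2013 16.1860 18.9051] v=[0.0605 0.8848 -4.2998 4.3546]
Step 4: x=[6.0215 11.2814 15.6654 19.4318] v=[0.1379 0.8012 -5.2060 5.2670]
Step 5: x=[6.0457 11.3265 15.1201 20.0078] v=[0.2419 0.4508 -5.4530 5.7604]
Step 6: x=[6.0811 11.3121 14.6186 20.5883] v=[0.3542 -0.1441 -5.0154 5.8053]
Step 7: x=[6.1258 11.2207 14.2236 21.1300] v=[0.4466 -0.9139 -3.9501 5.4174]
Step 8: x=[6.1743 11.0456 13.9847 21.5955] v=[0.4846 -1.7507 -2.3887 4.6548]

Answer: 6.1743 11.0456 13.9847 21.5955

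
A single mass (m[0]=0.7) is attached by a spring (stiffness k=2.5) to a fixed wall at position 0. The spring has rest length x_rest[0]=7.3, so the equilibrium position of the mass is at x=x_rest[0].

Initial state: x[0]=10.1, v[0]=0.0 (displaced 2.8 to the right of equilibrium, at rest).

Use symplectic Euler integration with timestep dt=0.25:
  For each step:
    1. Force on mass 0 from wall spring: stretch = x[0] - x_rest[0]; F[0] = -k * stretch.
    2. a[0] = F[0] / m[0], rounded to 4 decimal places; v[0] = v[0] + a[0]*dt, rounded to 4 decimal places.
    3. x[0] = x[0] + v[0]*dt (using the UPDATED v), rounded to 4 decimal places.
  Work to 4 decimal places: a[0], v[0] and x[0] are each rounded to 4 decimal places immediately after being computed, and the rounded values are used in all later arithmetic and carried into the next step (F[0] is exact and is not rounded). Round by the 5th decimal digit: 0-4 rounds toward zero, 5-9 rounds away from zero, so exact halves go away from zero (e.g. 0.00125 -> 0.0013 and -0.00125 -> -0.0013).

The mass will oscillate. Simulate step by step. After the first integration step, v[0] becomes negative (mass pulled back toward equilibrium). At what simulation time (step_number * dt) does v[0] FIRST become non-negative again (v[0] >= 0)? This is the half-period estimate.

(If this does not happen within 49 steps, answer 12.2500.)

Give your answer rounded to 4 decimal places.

Step 0: x=[10.1000] v=[0.0000]
Step 1: x=[9.4750] v=[-2.5000]
Step 2: x=[8.3645] v=[-4.4420]
Step 3: x=[7.0164] v=[-5.3925]
Step 4: x=[5.7316] v=[-5.1393]
Step 5: x=[4.7969] v=[-3.7390]
Step 6: x=[4.4209] v=[-1.5041]
Step 7: x=[4.6875] v=[1.0665]
First v>=0 after going negative at step 7, time=1.7500

Answer: 1.7500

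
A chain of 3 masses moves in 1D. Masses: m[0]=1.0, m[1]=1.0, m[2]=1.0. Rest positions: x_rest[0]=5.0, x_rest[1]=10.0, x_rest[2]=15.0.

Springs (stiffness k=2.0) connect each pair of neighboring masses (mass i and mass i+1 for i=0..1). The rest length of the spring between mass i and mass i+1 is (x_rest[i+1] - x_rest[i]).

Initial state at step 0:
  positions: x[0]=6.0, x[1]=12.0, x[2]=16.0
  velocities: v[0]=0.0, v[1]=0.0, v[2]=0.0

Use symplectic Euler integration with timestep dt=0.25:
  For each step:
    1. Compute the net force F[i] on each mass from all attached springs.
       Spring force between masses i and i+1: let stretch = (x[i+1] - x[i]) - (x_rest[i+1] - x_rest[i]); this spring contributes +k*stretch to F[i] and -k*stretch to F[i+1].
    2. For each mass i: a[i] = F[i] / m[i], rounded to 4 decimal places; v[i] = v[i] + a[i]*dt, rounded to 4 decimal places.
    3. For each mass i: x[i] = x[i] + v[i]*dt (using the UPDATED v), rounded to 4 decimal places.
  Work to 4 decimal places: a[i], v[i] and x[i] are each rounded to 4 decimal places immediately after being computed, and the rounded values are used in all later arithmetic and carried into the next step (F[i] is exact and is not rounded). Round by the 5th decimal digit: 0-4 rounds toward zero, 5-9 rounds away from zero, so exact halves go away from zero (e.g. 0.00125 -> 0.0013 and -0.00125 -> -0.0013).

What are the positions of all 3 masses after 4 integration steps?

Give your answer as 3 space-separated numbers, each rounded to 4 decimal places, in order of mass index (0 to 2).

Answer: 6.6634 10.6733 16.6634

Derivation:
Step 0: x=[6.0000 12.0000 16.0000] v=[0.0000 0.0000 0.0000]
Step 1: x=[6.1250 11.7500 16.1250] v=[0.5000 -1.0000 0.5000]
Step 2: x=[6.3281 11.3438 16.3281] v=[0.8125 -1.6250 0.8125]
Step 3: x=[6.5332 10.9336 16.5332] v=[0.8204 -1.6407 0.8204]
Step 4: x=[6.6634 10.6733 16.6634] v=[0.5206 -1.0411 0.5206]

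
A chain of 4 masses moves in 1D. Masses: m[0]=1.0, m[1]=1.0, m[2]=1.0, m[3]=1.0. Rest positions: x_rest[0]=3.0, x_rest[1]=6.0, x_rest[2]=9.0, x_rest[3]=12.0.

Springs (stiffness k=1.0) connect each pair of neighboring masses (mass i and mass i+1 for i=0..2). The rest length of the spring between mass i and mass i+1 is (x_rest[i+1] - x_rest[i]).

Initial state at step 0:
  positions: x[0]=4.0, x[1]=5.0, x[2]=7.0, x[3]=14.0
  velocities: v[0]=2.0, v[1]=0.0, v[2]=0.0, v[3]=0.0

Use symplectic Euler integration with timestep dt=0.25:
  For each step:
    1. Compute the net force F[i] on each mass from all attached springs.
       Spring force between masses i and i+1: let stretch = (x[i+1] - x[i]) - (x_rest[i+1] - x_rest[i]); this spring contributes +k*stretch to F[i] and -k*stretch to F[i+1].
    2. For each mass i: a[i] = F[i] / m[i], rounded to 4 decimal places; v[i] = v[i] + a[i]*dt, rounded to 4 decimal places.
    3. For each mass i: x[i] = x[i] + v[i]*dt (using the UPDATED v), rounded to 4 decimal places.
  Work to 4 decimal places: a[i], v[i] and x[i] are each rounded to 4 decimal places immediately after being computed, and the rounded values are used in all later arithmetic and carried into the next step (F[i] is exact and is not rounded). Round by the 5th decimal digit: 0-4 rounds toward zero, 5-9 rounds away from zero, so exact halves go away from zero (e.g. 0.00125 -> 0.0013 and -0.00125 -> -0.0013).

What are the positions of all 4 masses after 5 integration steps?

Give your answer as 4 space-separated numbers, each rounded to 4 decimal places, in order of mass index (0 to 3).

Answer: 4.4725 6.5105 10.1783 11.3389

Derivation:
Step 0: x=[4.0000 5.0000 7.0000 14.0000] v=[2.0000 0.0000 0.0000 0.0000]
Step 1: x=[4.3750 5.0625 7.3125 13.7500] v=[1.5000 0.2500 1.2500 -1.0000]
Step 2: x=[4.6055 5.2227 7.8867 13.2852] v=[0.9219 0.6406 2.2969 -1.8594]
Step 3: x=[4.6871 5.5108 8.6318 12.6705] v=[0.3262 1.1523 2.9805 -2.4590]
Step 4: x=[4.6326 5.9425 9.4343 11.9908] v=[-0.2179 1.7266 3.2099 -2.7187]
Step 5: x=[4.4725 6.5105 10.1783 11.3389] v=[-0.6404 2.2721 2.9761 -2.6078]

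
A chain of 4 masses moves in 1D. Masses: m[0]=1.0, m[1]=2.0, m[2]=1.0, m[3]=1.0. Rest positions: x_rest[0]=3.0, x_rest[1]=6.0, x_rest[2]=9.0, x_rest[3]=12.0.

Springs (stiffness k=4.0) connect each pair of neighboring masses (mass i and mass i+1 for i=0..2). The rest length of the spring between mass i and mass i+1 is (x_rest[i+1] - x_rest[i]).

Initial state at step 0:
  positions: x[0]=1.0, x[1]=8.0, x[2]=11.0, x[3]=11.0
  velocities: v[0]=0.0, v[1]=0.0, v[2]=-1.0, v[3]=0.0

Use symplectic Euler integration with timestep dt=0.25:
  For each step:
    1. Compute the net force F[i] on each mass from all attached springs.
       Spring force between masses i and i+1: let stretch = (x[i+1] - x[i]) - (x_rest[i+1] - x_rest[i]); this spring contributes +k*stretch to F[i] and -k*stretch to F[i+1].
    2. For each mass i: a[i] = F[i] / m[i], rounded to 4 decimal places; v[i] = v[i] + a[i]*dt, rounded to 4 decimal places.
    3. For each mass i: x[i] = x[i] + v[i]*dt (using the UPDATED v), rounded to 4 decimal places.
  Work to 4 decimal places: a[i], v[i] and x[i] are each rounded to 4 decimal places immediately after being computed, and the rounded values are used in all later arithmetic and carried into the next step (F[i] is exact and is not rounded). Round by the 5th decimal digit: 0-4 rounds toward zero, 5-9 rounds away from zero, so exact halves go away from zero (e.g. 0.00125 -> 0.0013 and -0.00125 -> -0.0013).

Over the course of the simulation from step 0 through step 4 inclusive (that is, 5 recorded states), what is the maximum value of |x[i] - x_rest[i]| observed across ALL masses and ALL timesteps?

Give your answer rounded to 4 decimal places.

Step 0: x=[1.0000 8.0000 11.0000 11.0000] v=[0.0000 0.0000 -1.0000 0.0000]
Step 1: x=[2.0000 7.5000 10.0000 11.7500] v=[4.0000 -2.0000 -4.0000 3.0000]
Step 2: x=[3.6250 6.6250 8.8125 12.8125] v=[6.5000 -3.5000 -4.7500 4.2500]
Step 3: x=[5.2500 5.6484 8.0781 13.6250] v=[6.5000 -3.9063 -2.9375 3.2500]
Step 4: x=[6.2246 4.9257 8.1230 13.8008] v=[3.8984 -2.8907 0.1797 0.7031]
Max displacement = 3.2246

Answer: 3.2246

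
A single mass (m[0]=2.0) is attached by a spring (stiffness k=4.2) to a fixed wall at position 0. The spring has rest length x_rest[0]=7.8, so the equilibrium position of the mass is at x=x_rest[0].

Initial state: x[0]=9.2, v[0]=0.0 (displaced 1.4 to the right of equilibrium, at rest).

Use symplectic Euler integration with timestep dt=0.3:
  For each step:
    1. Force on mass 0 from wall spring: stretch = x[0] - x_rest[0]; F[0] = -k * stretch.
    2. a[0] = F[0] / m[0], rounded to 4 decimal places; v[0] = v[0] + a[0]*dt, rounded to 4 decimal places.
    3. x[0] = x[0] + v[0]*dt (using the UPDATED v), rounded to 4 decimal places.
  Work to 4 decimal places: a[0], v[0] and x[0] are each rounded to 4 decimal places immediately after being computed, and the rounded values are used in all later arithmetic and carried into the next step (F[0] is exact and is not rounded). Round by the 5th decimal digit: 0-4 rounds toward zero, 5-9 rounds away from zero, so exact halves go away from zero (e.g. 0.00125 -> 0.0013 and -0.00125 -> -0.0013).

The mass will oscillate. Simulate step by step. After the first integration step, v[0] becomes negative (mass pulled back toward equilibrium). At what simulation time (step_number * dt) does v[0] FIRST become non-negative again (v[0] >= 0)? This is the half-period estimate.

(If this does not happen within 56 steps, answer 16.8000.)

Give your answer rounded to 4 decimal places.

Answer: 2.4000

Derivation:
Step 0: x=[9.2000] v=[0.0000]
Step 1: x=[8.9354] v=[-0.8820]
Step 2: x=[8.4562] v=[-1.5973]
Step 3: x=[7.8530] v=[-2.0107]
Step 4: x=[7.2398] v=[-2.0441]
Step 5: x=[6.7324] v=[-1.6912]
Step 6: x=[6.4268] v=[-1.0186]
Step 7: x=[6.3808] v=[-0.1535]
Step 8: x=[6.6030] v=[0.7406]
First v>=0 after going negative at step 8, time=2.4000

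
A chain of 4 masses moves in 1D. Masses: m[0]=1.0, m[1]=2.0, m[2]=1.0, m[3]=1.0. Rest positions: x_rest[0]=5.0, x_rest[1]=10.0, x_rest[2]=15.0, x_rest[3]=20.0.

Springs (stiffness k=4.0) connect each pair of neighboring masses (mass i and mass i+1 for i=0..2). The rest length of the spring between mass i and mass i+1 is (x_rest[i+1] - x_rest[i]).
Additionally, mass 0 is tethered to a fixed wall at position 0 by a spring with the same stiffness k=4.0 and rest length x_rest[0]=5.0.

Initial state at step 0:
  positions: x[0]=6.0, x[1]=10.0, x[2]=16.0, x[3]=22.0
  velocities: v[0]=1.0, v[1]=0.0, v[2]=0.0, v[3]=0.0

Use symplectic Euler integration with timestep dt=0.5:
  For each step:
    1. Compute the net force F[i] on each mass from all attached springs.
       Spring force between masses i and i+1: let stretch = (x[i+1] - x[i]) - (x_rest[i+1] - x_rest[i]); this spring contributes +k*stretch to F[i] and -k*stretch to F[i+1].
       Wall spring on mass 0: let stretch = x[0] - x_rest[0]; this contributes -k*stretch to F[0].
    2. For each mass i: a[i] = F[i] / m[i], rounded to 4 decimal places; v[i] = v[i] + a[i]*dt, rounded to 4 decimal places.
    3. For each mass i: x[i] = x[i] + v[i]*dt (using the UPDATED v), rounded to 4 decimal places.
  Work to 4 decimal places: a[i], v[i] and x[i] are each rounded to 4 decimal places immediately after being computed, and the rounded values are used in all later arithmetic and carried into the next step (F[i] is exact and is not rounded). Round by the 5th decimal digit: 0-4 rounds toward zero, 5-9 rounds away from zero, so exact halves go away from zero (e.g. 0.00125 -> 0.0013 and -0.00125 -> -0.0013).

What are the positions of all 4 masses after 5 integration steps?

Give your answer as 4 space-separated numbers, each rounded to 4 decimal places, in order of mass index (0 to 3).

Answer: 3.7500 10.0000 15.5000 20.0000

Derivation:
Step 0: x=[6.0000 10.0000 16.0000 22.0000] v=[1.0000 0.0000 0.0000 0.0000]
Step 1: x=[4.5000 11.0000 16.0000 21.0000] v=[-3.0000 2.0000 0.0000 -2.0000]
Step 2: x=[5.0000 11.2500 16.0000 20.0000] v=[1.0000 0.5000 0.0000 -2.0000]
Step 3: x=[6.7500 10.7500 15.2500 20.0000] v=[3.5000 -1.0000 -1.5000 0.0000]
Step 4: x=[5.7500 10.5000 14.7500 20.2500] v=[-2.0000 -0.5000 -1.0000 0.5000]
Step 5: x=[3.7500 10.0000 15.5000 20.0000] v=[-4.0000 -1.0000 1.5000 -0.5000]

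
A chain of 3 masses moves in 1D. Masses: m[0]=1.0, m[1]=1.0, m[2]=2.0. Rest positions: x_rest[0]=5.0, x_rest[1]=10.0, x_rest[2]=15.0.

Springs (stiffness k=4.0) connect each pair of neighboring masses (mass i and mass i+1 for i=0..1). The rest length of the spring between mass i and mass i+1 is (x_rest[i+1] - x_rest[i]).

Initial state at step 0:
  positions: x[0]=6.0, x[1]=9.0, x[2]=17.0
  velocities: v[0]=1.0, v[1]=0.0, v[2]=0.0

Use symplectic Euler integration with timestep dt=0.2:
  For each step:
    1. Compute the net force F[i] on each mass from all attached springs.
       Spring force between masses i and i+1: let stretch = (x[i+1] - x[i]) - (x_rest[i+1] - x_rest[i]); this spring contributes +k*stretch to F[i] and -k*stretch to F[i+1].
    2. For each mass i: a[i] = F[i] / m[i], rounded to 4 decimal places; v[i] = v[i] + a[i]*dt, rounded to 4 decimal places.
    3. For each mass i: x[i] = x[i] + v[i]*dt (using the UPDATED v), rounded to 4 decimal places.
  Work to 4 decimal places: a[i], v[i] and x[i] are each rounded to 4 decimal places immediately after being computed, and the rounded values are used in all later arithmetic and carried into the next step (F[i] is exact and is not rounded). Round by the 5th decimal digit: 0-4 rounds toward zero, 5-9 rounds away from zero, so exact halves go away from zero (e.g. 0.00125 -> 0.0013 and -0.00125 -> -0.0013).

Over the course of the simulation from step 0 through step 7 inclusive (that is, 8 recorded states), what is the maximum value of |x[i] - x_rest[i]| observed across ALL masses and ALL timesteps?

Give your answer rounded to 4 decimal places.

Answer: 3.0511

Derivation:
Step 0: x=[6.0000 9.0000 17.0000] v=[1.0000 0.0000 0.0000]
Step 1: x=[5.8800 9.8000 16.7600] v=[-0.6000 4.0000 -1.2000]
Step 2: x=[5.5872 11.0864 16.3632] v=[-1.4640 6.4320 -1.9840]
Step 3: x=[5.3743 12.3372 15.9443] v=[-1.0646 6.2541 -2.0947]
Step 4: x=[5.4754 13.0511 15.6368] v=[0.5057 3.5695 -1.5375]
Step 5: x=[5.9887 12.9666 15.5224] v=[2.5663 -0.4225 -0.5718]
Step 6: x=[6.8184 12.1746 15.6036] v=[4.1486 -3.9602 0.4059]
Step 7: x=[7.7051 11.0742 15.8105] v=[4.4336 -5.5020 1.0343]
Max displacement = 3.0511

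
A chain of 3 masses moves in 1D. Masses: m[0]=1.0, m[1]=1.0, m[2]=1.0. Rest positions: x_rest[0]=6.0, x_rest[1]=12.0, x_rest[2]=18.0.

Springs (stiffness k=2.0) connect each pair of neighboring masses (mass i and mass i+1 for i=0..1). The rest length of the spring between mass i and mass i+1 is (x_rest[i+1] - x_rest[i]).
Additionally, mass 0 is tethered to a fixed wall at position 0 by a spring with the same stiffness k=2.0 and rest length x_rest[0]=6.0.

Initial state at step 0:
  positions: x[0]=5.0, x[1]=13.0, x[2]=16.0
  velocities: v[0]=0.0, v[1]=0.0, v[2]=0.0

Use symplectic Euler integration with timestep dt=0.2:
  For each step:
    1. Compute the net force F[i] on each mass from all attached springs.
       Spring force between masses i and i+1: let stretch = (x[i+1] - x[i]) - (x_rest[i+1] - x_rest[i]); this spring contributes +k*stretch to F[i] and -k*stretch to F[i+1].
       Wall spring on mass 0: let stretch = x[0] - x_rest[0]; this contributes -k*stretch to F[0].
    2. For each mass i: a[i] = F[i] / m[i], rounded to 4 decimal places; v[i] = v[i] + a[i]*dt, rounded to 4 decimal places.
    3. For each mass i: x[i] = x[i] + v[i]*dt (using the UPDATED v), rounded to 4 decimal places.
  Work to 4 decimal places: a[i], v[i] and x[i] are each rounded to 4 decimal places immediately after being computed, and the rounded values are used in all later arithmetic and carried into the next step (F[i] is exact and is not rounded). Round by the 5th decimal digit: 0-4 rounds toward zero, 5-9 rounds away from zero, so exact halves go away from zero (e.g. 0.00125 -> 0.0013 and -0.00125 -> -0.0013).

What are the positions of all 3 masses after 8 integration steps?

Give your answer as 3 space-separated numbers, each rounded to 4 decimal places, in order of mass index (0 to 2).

Step 0: x=[5.0000 13.0000 16.0000] v=[0.0000 0.0000 0.0000]
Step 1: x=[5.2400 12.6000 16.2400] v=[1.2000 -2.0000 1.2000]
Step 2: x=[5.6496 11.9024 16.6688] v=[2.0480 -3.4880 2.1440]
Step 3: x=[6.1075 11.0859 17.1963] v=[2.2893 -4.0826 2.6374]
Step 4: x=[6.4750 10.3599 17.7149] v=[1.8377 -3.6298 2.5932]
Step 5: x=[6.6353 9.9115 18.1251] v=[0.8017 -2.2418 2.0512]
Step 6: x=[6.5269 9.8581 18.3583] v=[-0.5419 -0.2668 1.1658]
Step 7: x=[6.1629 10.2183 18.3914] v=[-1.8202 1.8008 0.1657]
Step 8: x=[5.6303 10.9079 18.2507] v=[-2.6632 3.4479 -0.7035]

Answer: 5.6303 10.9079 18.2507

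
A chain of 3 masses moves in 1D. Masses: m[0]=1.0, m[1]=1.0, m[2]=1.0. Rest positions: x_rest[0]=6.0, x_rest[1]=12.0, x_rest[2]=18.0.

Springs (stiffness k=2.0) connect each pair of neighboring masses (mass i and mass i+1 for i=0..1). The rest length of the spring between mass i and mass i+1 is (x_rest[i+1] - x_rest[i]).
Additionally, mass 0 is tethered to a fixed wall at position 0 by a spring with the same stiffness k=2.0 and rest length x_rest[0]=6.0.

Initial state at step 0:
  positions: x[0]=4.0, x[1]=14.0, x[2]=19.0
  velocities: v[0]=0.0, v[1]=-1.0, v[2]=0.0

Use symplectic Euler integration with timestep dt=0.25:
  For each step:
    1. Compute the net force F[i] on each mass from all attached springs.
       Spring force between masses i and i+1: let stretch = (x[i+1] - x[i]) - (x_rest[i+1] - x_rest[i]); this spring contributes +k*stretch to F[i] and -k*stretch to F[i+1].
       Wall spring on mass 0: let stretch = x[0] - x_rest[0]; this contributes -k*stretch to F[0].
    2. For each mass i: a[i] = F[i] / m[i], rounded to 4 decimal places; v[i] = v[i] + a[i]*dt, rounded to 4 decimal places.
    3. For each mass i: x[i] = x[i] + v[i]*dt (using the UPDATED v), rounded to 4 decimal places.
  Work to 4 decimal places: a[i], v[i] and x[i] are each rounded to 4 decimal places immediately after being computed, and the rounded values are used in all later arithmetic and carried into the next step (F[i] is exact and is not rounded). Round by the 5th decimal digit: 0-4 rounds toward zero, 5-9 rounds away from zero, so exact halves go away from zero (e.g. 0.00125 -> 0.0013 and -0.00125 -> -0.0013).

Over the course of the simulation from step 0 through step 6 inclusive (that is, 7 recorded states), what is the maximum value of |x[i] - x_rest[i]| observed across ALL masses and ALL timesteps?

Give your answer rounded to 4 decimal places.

Step 0: x=[4.0000 14.0000 19.0000] v=[0.0000 -1.0000 0.0000]
Step 1: x=[4.7500 13.1250 19.1250] v=[3.0000 -3.5000 0.5000]
Step 2: x=[5.9531 11.9531 19.2500] v=[4.8125 -4.6875 0.5000]
Step 3: x=[7.1621 10.9433 19.2129] v=[4.8360 -4.0391 -0.1485]
Step 4: x=[7.9485 10.4946 18.8921] v=[3.1456 -1.7949 -1.2833]
Step 5: x=[8.0596 10.7773 18.2716] v=[0.4444 1.1308 -2.4821]
Step 6: x=[7.5030 11.6571 17.4643] v=[-2.2266 3.5191 -3.2293]
Max displacement = 2.0596

Answer: 2.0596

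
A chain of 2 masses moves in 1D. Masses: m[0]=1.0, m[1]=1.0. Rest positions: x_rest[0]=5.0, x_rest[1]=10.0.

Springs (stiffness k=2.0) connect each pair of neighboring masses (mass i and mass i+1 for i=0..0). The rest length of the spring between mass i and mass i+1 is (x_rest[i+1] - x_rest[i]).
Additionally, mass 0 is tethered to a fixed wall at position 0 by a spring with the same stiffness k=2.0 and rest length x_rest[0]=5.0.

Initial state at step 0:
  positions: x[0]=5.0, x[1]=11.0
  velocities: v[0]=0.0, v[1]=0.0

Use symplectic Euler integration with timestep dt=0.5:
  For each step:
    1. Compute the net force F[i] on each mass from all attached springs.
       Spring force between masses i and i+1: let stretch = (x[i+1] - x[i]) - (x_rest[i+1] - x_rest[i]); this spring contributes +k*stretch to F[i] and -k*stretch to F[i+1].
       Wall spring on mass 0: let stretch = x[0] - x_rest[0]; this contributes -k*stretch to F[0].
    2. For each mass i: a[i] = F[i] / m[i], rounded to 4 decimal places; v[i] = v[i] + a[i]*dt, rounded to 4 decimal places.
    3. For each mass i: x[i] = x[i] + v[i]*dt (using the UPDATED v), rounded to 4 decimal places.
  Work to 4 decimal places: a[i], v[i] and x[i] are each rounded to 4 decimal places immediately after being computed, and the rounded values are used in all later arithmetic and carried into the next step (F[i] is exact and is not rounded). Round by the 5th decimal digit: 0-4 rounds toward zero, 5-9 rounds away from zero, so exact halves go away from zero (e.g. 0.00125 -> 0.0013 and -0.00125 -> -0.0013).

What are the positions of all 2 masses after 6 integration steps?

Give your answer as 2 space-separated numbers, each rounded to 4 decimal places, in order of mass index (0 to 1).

Answer: 4.5938 9.2657

Derivation:
Step 0: x=[5.0000 11.0000] v=[0.0000 0.0000]
Step 1: x=[5.5000 10.5000] v=[1.0000 -1.0000]
Step 2: x=[5.7500 10.0000] v=[0.5000 -1.0000]
Step 3: x=[5.2500 9.8750] v=[-1.0000 -0.2500]
Step 4: x=[4.4375 9.9375] v=[-1.6250 0.1250]
Step 5: x=[4.1563 9.7500] v=[-0.5625 -0.3750]
Step 6: x=[4.5938 9.2657] v=[0.8749 -0.9687]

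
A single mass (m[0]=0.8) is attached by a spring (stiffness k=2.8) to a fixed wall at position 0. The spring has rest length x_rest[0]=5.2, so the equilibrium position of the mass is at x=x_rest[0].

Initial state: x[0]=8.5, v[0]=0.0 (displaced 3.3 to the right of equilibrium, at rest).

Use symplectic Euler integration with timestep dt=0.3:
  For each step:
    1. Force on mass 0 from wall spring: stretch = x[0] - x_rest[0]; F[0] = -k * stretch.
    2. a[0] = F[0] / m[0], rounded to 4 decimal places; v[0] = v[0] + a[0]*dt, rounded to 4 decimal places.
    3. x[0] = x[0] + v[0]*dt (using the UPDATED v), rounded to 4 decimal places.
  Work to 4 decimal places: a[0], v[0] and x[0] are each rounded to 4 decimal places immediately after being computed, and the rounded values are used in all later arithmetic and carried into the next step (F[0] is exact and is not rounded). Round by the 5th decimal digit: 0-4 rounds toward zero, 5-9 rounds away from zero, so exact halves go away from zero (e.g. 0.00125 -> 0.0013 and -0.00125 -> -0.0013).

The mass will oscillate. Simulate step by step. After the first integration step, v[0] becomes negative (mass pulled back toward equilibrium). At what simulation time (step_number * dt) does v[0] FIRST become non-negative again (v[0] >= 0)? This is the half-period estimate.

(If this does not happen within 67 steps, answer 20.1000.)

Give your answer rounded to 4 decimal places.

Answer: 1.8000

Derivation:
Step 0: x=[8.5000] v=[0.0000]
Step 1: x=[7.4605] v=[-3.4650]
Step 2: x=[5.7090] v=[-5.8385]
Step 3: x=[3.7971] v=[-6.3730]
Step 4: x=[2.3271] v=[-4.8999]
Step 5: x=[1.7621] v=[-1.8833]
Step 6: x=[2.2801] v=[1.7265]
First v>=0 after going negative at step 6, time=1.8000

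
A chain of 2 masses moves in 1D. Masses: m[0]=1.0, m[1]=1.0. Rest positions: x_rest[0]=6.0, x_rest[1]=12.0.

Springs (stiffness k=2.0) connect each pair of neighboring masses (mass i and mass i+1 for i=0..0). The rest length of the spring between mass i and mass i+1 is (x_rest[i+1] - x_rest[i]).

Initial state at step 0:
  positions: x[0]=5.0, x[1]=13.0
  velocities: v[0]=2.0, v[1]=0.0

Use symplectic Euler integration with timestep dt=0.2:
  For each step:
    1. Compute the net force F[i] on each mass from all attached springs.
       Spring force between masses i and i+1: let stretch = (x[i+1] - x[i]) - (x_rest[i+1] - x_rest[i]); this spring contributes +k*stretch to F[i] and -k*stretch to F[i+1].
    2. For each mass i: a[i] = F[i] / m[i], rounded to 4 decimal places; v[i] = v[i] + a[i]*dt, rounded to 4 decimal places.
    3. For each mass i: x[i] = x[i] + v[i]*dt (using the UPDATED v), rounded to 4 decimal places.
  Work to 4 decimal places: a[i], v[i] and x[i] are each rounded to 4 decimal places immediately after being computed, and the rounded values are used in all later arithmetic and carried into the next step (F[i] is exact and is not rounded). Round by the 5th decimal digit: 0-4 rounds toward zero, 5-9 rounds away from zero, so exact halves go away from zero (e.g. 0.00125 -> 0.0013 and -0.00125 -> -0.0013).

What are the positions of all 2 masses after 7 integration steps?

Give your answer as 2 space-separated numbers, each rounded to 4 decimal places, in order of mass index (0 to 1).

Step 0: x=[5.0000 13.0000] v=[2.0000 0.0000]
Step 1: x=[5.5600 12.8400] v=[2.8000 -0.8000]
Step 2: x=[6.2224 12.5776] v=[3.3120 -1.3120]
Step 3: x=[6.9132 12.2868] v=[3.4541 -1.4541]
Step 4: x=[7.5539 12.0461] v=[3.2035 -1.2035]
Step 5: x=[8.0740 11.9260] v=[2.6004 -0.6004]
Step 6: x=[8.4222 11.9778] v=[1.7412 0.2588]
Step 7: x=[8.5749 12.2251] v=[0.7634 1.2366]

Answer: 8.5749 12.2251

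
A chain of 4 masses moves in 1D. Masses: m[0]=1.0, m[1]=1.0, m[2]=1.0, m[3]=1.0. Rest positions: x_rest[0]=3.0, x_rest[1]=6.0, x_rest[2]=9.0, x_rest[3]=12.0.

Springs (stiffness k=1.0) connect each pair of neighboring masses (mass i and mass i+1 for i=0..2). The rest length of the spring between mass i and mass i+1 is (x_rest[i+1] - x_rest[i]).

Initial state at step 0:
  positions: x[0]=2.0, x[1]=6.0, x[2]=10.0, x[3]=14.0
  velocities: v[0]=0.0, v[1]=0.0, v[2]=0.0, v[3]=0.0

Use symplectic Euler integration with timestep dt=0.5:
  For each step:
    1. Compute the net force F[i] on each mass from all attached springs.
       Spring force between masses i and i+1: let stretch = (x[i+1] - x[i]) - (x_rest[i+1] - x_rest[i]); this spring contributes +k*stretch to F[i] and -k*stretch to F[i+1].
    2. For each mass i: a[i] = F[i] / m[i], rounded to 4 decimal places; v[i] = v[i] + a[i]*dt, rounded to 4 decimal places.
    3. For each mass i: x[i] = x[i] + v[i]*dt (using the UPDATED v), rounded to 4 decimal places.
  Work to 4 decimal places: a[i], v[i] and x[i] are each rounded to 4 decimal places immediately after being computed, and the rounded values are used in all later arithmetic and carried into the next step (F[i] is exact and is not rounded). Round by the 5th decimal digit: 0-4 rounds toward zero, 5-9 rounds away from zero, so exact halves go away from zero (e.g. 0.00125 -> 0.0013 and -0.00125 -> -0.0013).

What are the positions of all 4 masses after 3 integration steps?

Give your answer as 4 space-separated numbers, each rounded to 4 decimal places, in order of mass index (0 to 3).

Answer: 3.2188 6.2500 9.7500 12.7813

Derivation:
Step 0: x=[2.0000 6.0000 10.0000 14.0000] v=[0.0000 0.0000 0.0000 0.0000]
Step 1: x=[2.2500 6.0000 10.0000 13.7500] v=[0.5000 0.0000 0.0000 -0.5000]
Step 2: x=[2.6875 6.0625 9.9375 13.3125] v=[0.8750 0.1250 -0.1250 -0.8750]
Step 3: x=[3.2188 6.2500 9.7500 12.7813] v=[1.0625 0.3750 -0.3750 -1.0625]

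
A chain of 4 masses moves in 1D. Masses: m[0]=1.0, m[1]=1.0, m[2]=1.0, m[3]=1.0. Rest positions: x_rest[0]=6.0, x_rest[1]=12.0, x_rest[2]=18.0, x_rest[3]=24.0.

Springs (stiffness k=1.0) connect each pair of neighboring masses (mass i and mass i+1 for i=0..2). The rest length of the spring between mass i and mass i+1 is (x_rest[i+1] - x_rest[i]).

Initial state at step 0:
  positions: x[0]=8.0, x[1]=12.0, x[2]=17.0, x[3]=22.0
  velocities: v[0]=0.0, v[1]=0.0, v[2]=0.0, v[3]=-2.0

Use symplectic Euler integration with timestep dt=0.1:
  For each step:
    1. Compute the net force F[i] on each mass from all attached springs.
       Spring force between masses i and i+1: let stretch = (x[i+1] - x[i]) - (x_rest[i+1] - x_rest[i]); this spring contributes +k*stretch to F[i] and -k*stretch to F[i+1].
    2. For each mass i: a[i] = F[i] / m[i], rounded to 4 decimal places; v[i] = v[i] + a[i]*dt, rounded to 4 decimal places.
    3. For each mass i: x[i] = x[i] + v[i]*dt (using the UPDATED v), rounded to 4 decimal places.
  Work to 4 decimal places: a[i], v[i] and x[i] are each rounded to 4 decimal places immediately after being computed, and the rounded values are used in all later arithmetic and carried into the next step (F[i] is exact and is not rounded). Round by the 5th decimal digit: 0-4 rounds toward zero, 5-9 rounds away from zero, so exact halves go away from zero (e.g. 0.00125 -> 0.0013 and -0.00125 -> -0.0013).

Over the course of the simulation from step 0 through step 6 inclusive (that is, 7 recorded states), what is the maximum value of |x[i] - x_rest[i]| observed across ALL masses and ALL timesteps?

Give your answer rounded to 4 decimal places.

Step 0: x=[8.0000 12.0000 17.0000 22.0000] v=[0.0000 0.0000 0.0000 -2.0000]
Step 1: x=[7.9800 12.0100 17.0000 21.8100] v=[-0.2000 0.1000 0.0000 -1.9000]
Step 2: x=[7.9403 12.0296 16.9982 21.6319] v=[-0.3970 0.1960 -0.0180 -1.7810]
Step 3: x=[7.8815 12.0580 16.9931 21.4675] v=[-0.5881 0.2839 -0.0515 -1.6444]
Step 4: x=[7.8045 12.0940 16.9833 21.3183] v=[-0.7705 0.3598 -0.0976 -1.4918]
Step 5: x=[7.7103 12.1360 16.9680 21.1858] v=[-0.9416 0.4198 -0.1530 -1.3253]
Step 6: x=[7.6004 12.1820 16.9466 21.0711] v=[-1.0990 0.4604 -0.2144 -1.1471]
Max displacement = 2.9289

Answer: 2.9289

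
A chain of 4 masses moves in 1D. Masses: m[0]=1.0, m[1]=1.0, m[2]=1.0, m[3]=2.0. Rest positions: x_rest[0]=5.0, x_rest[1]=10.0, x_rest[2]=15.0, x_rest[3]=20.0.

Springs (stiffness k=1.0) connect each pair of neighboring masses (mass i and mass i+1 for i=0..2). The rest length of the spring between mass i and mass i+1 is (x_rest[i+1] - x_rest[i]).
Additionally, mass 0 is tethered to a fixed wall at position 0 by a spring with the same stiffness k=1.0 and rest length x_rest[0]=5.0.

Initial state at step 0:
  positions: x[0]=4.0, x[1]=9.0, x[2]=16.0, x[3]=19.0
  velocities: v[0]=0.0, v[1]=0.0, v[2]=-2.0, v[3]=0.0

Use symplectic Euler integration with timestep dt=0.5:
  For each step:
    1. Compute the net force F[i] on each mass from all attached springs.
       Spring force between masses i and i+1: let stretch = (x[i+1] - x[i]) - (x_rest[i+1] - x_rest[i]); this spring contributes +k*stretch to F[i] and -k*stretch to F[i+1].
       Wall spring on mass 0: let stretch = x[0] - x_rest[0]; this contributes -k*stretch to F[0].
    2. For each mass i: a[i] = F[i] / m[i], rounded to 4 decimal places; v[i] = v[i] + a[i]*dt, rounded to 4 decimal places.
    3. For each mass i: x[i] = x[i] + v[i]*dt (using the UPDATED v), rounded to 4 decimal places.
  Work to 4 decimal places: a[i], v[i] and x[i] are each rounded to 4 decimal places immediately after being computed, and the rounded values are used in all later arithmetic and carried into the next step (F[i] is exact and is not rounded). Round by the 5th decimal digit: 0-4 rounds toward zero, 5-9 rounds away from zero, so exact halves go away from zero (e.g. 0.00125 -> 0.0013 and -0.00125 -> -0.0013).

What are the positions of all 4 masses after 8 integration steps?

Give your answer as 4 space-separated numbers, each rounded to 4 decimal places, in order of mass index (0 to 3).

Step 0: x=[4.0000 9.0000 16.0000 19.0000] v=[0.0000 0.0000 -2.0000 0.0000]
Step 1: x=[4.2500 9.5000 14.0000 19.2500] v=[0.5000 1.0000 -4.0000 0.5000]
Step 2: x=[4.7500 9.8125 12.1875 19.4688] v=[1.0000 0.6250 -3.6250 0.4375]
Step 3: x=[5.3282 9.4531 11.6016 19.4024] v=[1.1563 -0.7188 -1.1719 -0.1329]
Step 4: x=[5.6056 8.5996 12.4288 18.9859] v=[0.5547 -1.7070 1.6543 -0.8331]
Step 5: x=[5.2301 7.9549 13.9380 18.3747] v=[-0.7511 -1.2894 3.0183 -1.2224]
Step 6: x=[4.2282 8.1248 15.0606 17.8339] v=[-2.0038 0.3398 2.2451 -1.0816]
Step 7: x=[3.1434 9.0545 15.1426 17.5715] v=[-2.1696 1.8594 0.1639 -0.5249]
Step 8: x=[2.7505 10.0285 14.3098 17.6305] v=[-0.7858 1.9479 -1.6657 0.1179]

Answer: 2.7505 10.0285 14.3098 17.6305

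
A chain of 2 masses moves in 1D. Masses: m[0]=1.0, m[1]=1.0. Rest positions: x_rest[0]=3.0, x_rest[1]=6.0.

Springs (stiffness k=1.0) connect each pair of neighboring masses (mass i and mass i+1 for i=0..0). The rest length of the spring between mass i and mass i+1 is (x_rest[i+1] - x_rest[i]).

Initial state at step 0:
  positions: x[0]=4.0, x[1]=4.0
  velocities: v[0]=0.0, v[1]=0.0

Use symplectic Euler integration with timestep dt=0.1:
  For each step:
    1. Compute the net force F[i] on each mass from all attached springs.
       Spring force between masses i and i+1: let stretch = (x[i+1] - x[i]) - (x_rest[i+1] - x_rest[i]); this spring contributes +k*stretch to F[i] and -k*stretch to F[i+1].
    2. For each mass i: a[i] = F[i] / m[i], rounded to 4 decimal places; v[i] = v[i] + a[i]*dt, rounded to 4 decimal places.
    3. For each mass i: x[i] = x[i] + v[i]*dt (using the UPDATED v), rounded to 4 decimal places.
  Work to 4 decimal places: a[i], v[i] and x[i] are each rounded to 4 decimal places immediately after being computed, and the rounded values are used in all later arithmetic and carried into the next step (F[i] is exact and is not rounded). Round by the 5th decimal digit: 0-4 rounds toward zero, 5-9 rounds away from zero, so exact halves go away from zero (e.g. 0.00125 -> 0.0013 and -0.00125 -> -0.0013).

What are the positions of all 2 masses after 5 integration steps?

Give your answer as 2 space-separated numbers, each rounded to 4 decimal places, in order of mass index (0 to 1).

Step 0: x=[4.0000 4.0000] v=[0.0000 0.0000]
Step 1: x=[3.9700 4.0300] v=[-0.3000 0.3000]
Step 2: x=[3.9106 4.0894] v=[-0.5940 0.5940]
Step 3: x=[3.8230 4.1770] v=[-0.8761 0.8761]
Step 4: x=[3.7089 4.2911] v=[-1.1407 1.1407]
Step 5: x=[3.5707 4.4294] v=[-1.3825 1.3825]

Answer: 3.5707 4.4294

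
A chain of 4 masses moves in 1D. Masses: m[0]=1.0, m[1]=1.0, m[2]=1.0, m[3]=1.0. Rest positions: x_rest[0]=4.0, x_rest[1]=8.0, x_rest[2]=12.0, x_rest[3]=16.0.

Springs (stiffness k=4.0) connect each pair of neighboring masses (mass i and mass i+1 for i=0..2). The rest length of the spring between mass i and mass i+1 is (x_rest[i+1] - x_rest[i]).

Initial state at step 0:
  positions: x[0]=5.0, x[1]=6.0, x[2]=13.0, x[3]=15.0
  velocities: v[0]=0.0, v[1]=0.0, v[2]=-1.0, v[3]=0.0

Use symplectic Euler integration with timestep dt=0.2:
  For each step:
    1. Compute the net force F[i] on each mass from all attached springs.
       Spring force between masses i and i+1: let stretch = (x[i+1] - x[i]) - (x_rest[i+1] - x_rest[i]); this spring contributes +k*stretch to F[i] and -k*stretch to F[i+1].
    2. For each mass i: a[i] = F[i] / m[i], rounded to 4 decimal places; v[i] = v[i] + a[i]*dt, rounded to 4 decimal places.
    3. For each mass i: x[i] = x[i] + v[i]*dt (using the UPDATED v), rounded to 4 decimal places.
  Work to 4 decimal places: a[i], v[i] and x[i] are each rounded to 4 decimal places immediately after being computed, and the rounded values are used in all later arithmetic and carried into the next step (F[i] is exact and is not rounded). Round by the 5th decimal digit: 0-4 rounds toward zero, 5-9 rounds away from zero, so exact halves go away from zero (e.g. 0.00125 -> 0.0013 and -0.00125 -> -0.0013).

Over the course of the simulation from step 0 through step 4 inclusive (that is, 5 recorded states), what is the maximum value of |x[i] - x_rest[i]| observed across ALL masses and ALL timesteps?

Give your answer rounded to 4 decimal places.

Answer: 2.1288

Derivation:
Step 0: x=[5.0000 6.0000 13.0000 15.0000] v=[0.0000 0.0000 -1.0000 0.0000]
Step 1: x=[4.5200 6.9600 12.0000 15.3200] v=[-2.4000 4.8000 -5.0000 1.6000]
Step 2: x=[3.7904 8.3360 10.7248 15.7488] v=[-3.6480 6.8800 -6.3760 2.1440]
Step 3: x=[3.1481 9.3669 9.8712 16.0138] v=[-3.2115 5.1546 -4.2678 1.3248]
Step 4: x=[2.8608 9.4835 9.9198 15.9359] v=[-1.4365 0.5830 0.2428 -0.3893]
Max displacement = 2.1288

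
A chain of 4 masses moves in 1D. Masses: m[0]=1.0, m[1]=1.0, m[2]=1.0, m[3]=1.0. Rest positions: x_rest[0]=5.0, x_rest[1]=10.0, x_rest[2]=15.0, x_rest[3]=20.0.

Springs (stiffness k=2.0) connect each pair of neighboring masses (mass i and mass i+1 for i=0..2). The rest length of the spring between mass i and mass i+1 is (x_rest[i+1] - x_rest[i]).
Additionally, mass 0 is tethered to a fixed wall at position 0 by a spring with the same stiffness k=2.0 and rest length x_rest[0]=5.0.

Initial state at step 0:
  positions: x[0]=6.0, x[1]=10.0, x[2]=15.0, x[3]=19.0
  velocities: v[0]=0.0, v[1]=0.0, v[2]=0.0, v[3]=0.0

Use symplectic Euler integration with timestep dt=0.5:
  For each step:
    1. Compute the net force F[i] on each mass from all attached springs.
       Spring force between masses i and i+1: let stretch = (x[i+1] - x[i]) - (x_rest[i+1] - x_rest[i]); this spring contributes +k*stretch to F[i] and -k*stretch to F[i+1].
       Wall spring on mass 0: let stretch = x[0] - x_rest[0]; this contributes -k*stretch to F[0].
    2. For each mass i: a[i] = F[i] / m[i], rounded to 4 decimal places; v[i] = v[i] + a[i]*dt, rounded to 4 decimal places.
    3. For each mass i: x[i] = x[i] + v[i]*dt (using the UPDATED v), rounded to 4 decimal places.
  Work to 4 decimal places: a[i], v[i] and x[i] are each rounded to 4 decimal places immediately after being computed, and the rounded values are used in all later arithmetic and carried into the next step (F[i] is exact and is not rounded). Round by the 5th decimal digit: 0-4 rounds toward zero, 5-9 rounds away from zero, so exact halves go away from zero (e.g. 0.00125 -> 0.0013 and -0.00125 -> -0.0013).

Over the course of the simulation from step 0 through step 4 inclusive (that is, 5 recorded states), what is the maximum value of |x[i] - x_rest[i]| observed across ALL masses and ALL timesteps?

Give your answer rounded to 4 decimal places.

Answer: 1.3750

Derivation:
Step 0: x=[6.0000 10.0000 15.0000 19.0000] v=[0.0000 0.0000 0.0000 0.0000]
Step 1: x=[5.0000 10.5000 14.5000 19.5000] v=[-2.0000 1.0000 -1.0000 1.0000]
Step 2: x=[4.2500 10.2500 14.5000 20.0000] v=[-1.5000 -0.5000 0.0000 1.0000]
Step 3: x=[4.3750 9.1250 15.1250 20.2500] v=[0.2500 -2.2500 1.2500 0.5000]
Step 4: x=[4.6875 8.6250 15.3125 20.4375] v=[0.6250 -1.0000 0.3750 0.3750]
Max displacement = 1.3750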